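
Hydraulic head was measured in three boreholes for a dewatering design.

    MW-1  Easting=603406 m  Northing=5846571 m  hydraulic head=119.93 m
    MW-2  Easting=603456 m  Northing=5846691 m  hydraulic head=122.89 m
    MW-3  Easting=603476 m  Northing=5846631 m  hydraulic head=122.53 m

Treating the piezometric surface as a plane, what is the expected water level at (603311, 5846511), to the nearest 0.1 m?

Taking MW-1 as reference: MW-2−MW-1 = (50, 120, +2.96); MW-3−MW-1 = (70, 60, +2.60).
Solve a·Δx + b·Δy = Δh: det = 50·60 − 70·120 = -5400.
∂h/∂x = [(+2.96)·60 − (+2.60)·120] / -5400 = +0.02489
∂h/∂y = [50·(+2.60) − 70·(+2.96)] / -5400 = +0.01430
h(603311, 5846511) = 119.93 + (+0.02489)·(-95) + (+0.01430)·(-60) = 119.93 -2.364 -0.858 = 116.708 m.

116.7 m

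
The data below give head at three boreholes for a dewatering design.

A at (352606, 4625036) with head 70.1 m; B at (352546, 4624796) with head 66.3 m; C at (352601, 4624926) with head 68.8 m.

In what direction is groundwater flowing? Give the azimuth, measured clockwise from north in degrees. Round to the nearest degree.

Taking A as reference: B−A = (-60, -240, -3.8); C−A = (-5, -110, -1.3).
Solve a·Δx + b·Δy = Δh: det = (-60)·(-110) − (-5)·(-240) = 5400.
∂h/∂x = [(-3.8)·(-110) − (-1.3)·(-240)] / 5400 = +0.01963
∂h/∂y = [(-60)·(-1.3) − (-5)·(-3.8)] / 5400 = +0.01093
Flow direction (−∇h) has components (-0.01963 E, -0.01093 N).
Azimuth = atan2(E, N) = atan2(-0.01963, -0.01093) = 240.9° ≈ 241°.

241°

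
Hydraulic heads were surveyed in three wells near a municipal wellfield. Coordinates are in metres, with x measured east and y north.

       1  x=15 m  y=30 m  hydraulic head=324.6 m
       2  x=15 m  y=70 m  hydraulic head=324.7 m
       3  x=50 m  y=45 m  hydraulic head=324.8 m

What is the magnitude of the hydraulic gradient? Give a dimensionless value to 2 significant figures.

Taking 1 as reference: 2−1 = (0, 40, +0.1); 3−1 = (35, 15, +0.2).
Determinant of the coordinate differences = 0·15 − 35·40 = -1400.
∂h/∂x = [(+0.1)·15 − (+0.2)·40] / -1400 = +0.004643
∂h/∂y = [0·(+0.2) − 35·(+0.1)] / -1400 = +0.002500
|∇h| = √(0.004643² + 0.002500²) = 0.005273

0.0053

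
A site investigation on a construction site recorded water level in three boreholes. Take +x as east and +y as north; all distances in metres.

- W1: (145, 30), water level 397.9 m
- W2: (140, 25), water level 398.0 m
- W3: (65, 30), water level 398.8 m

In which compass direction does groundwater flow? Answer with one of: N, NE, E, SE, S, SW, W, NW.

NE

Differences from W1: to W2 (Δx, Δy, Δh) = (-5, -5, +0.1); to W3 = (-80, 0, +0.9).
Solve a·Δx + b·Δy = Δh: det = (-5)·0 − (-80)·(-5) = -400.
∂h/∂x = [(+0.1)·0 − (+0.9)·(-5)] / -400 = -0.01125
∂h/∂y = [(-5)·(+0.9) − (-80)·(+0.1)] / -400 = -0.008750
Flow = −∇h = (+0.01125 east, +0.008750 north), which points northeast.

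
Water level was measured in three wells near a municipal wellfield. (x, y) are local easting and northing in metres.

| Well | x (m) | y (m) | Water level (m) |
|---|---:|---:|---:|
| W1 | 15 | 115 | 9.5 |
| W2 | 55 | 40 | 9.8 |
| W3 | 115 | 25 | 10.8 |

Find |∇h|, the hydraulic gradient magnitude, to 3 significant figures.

0.0189

Differences from W1: to W2 (Δx, Δy, Δh) = (40, -75, +0.3); to W3 = (100, -90, +1.3).
Solve a·Δx + b·Δy = Δh: det = 40·(-90) − 100·(-75) = 3900.
∂h/∂x = [(+0.3)·(-90) − (+1.3)·(-75)] / 3900 = +0.01808
∂h/∂y = [40·(+1.3) − 100·(+0.3)] / 3900 = +0.005641
|∇h| = √(0.01808² + 0.005641²) = 0.01894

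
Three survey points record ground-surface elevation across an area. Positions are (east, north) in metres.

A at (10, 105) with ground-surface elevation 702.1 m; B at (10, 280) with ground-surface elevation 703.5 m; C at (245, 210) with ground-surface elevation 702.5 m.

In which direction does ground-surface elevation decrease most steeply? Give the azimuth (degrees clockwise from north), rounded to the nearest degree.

167°

Three-point gradient (reference A): Δ to B = (0, 175, +1.4), Δ to C = (235, 105, +0.4).
∂z/∂x = -0.001872, ∂z/∂y = +0.008000 (det = -41125).
Steepest decrease is along −∇f: components (+0.001872 E, -0.008000 N).
Azimuth = atan2(+0.001872, -0.008000) = 166.8° ≈ 167°.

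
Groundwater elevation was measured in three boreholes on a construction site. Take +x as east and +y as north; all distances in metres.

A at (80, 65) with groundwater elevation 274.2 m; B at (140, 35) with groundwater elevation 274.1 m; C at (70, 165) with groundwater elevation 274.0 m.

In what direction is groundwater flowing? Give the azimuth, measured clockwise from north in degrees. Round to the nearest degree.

With h = a·x + b·y + c and A as origin, the differences give:
  60·a + (-30)·b = -0.1
  (-10)·a + 100·b = -0.2
Eliminate b (×100 and ×(-30), subtract): 5700·a = -16.00 → a = ∂h/∂x = -0.002807
Back-substitute: b = ∂h/∂y = -0.002281.
Flow direction (−∇h) has components (+0.002807 E, +0.002281 N).
Azimuth = atan2(E, N) = atan2(+0.002807, +0.002281) = 50.9° ≈ 051°.

051°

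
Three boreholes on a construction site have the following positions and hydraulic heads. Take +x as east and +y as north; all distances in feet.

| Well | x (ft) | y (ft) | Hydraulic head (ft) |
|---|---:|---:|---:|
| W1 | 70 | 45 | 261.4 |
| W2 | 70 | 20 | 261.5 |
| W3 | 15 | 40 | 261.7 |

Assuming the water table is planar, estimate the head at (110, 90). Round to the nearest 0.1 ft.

Taking W1 as reference: W2−W1 = (0, -25, +0.1); W3−W1 = (-55, -5, +0.3).
Determinant of the coordinate differences = 0·(-5) − (-55)·(-25) = -1375.
∂h/∂x = [(+0.1)·(-5) − (+0.3)·(-25)] / -1375 = -0.005091
∂h/∂y = [0·(+0.3) − (-55)·(+0.1)] / -1375 = -0.004000
h(110, 90) = 261.4 + (-0.005091)·(40) + (-0.004000)·(45) = 261.4 -0.204 -0.180 = 261.016 ft.

261.0 ft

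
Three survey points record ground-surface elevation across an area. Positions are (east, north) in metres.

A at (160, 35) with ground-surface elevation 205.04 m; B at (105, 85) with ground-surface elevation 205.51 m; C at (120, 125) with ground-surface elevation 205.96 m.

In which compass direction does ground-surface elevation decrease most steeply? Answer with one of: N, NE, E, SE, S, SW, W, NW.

With z = a·x + b·y + c and A as origin, the differences give:
  (-55)·a + 50·b = +0.47
  (-40)·a + 90·b = +0.92
Eliminate b (×90 and ×50, subtract): -2950·a = -3.700 → a = ∂z/∂x = +0.001254
Back-substitute: b = ∂z/∂y = +0.01078.
Steepest decrease is along −∇f = (-0.001254 E, -0.01078 N) → south.

S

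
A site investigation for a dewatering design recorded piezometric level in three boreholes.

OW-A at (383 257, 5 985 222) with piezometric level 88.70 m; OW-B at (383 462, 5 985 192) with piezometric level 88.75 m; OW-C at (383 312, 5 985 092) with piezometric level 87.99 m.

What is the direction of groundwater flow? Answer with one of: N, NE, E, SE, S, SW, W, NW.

S

Taking OW-A as reference: OW-B−OW-A = (205, -30, +0.05); OW-C−OW-A = (55, -130, -0.71).
Determinant of the coordinate differences = 205·(-130) − 55·(-30) = -25000.
∂h/∂x = [(+0.05)·(-130) − (-0.71)·(-30)] / -25000 = +0.001112
∂h/∂y = [205·(-0.71) − 55·(+0.05)] / -25000 = +0.005932
Flow = −∇h = (-0.001112 east, -0.005932 north), which points south.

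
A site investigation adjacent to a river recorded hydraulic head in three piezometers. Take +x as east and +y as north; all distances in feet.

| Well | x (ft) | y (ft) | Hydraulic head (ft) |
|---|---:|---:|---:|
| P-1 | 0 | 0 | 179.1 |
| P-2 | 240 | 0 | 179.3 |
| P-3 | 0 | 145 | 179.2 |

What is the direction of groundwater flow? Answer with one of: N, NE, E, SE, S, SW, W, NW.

∂h/∂x = (179.3 − 179.1) / (240 − 0) = +0.0008333
∂h/∂y = (179.2 − 179.1) / (145 − 0) = +0.0006897
Flow = −∇h = (-0.0008333 east, -0.0006897 north), which points southwest.

SW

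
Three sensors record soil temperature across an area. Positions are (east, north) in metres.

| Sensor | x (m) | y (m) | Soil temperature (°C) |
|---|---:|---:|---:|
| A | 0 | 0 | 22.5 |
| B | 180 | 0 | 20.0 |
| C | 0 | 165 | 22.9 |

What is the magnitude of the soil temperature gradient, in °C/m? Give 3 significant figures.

∂T/∂x = (20.0 − 22.5) / (180 − 0) = -0.01389
∂T/∂y = (22.9 − 22.5) / (165 − 0) = +0.002424
|∇f| = √(-0.01389² + 0.002424²) = 0.0141 °C/m

0.0141 °C/m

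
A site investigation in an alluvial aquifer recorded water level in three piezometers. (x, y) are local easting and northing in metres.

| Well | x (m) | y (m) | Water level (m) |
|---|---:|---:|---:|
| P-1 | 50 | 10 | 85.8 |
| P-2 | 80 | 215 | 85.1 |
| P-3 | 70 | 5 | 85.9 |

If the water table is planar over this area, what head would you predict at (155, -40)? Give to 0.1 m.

86.4 m

With h = a·x + b·y + c and P-1 as origin, the differences give:
  30·a + 205·b = -0.7
  20·a + (-5)·b = +0.1
Eliminate b (×(-5) and ×205, subtract): -4250·a = -17.00 → a = ∂h/∂x = +0.004000
Back-substitute: b = ∂h/∂y = -0.004000.
h(155, -40) = 85.8 + (+0.004000)·(105) + (-0.004000)·(-50) = 85.8 +0.420 +0.200 = 86.420 m.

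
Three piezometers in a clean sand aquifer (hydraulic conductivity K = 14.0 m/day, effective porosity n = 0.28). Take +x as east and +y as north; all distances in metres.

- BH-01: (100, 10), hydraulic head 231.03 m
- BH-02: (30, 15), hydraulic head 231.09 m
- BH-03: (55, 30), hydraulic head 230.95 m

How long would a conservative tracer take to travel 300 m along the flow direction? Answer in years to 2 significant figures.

With h = a·x + b·y + c and BH-01 as origin, the differences give:
  (-70)·a + 5·b = +0.06
  (-45)·a + 20·b = -0.08
Eliminate b (×20 and ×5, subtract): -1175·a = 1.600 → a = ∂h/∂x = -0.001362
Back-substitute: b = ∂h/∂y = -0.007064.
|∇h| = √(-0.001362² + -0.007064²) = 0.007194
Seepage velocity v = K·i/n = 14.0 × 0.007194 / 0.28 = 0.3597 m/day.
t = 300 / 0.3597 = 834 days = 2.28 years.

2.3 years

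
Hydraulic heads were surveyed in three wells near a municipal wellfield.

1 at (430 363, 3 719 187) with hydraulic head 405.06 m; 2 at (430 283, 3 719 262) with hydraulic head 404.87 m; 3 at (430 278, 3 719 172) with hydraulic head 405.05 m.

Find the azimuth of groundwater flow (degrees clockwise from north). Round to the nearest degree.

Taking 1 as reference: 2−1 = (-80, 75, -0.19); 3−1 = (-85, -15, -0.01).
Solve a·Δx + b·Δy = Δh: det = (-80)·(-15) − (-85)·75 = 7575.
∂h/∂x = [(-0.19)·(-15) − (-0.01)·75] / 7575 = +0.0004752
∂h/∂y = [(-80)·(-0.01) − (-85)·(-0.19)] / 7575 = -0.002026
Flow direction (−∇h) has components (-0.0004752 E, +0.002026 N).
Azimuth = atan2(E, N) = atan2(-0.0004752, +0.002026) = 346.8° ≈ 347°.

347°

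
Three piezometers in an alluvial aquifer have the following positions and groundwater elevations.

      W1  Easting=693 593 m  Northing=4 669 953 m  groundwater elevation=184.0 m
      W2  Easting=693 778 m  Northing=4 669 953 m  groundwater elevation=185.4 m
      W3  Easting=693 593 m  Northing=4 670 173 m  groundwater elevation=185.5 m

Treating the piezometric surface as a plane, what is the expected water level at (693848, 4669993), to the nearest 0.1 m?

186.2 m

∂h/∂x = (185.4 − 184.0) / (693778 − 693593) = +0.007568
∂h/∂y = (185.5 − 184.0) / (4670173 − 4669953) = +0.006818
h(693848, 4669993) = 184.0 + (+0.007568)·(255) + (+0.006818)·(40) = 184.0 +1.930 +0.273 = 186.202 m.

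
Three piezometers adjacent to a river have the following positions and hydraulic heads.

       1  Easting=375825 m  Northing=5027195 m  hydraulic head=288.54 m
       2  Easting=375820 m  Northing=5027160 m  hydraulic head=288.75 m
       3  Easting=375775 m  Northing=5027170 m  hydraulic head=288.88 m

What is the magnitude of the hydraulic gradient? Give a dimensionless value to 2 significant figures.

Differences from 1: to 2 (Δx, Δy, Δh) = (-5, -35, +0.21); to 3 = (-50, -25, +0.34).
Solve a·Δx + b·Δy = Δh: det = (-5)·(-25) − (-50)·(-35) = -1625.
∂h/∂x = [(+0.21)·(-25) − (+0.34)·(-35)] / -1625 = -0.004092
∂h/∂y = [(-5)·(+0.34) − (-50)·(+0.21)] / -1625 = -0.005415
|∇h| = √(-0.004092² + -0.005415²) = 0.006787

0.0068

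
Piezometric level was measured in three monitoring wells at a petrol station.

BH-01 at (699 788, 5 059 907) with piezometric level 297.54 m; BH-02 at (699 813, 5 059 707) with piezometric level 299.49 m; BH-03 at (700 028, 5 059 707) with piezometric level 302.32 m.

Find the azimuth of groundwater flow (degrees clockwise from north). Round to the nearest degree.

302°

Differences from BH-01: to BH-02 (Δx, Δy, Δh) = (25, -200, +1.95); to BH-03 = (240, -200, +4.78).
Determinant of the coordinate differences = 25·(-200) − 240·(-200) = 43000.
∂h/∂x = [(+1.95)·(-200) − (+4.78)·(-200)] / 43000 = +0.01316
∂h/∂y = [25·(+4.78) − 240·(+1.95)] / 43000 = -0.008105
Flow direction (−∇h) has components (-0.01316 E, +0.008105 N).
Azimuth = atan2(E, N) = atan2(-0.01316, +0.008105) = 301.6° ≈ 302°.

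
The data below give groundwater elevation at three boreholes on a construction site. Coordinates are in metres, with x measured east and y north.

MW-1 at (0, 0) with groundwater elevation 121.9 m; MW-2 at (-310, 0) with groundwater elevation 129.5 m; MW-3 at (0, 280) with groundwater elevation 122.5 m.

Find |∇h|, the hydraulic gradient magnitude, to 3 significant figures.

0.0246

∂h/∂x = (129.5 − 121.9) / (-310 − 0) = -0.02452
∂h/∂y = (122.5 − 121.9) / (280 − 0) = +0.002143
|∇h| = √(-0.02452² + 0.002143²) = 0.02461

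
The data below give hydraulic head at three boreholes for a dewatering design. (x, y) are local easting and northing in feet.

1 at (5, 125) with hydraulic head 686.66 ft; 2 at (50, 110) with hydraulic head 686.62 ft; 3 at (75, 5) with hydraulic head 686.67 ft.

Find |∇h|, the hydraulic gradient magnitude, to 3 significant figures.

0.00136

Taking 1 as reference: 2−1 = (45, -15, -0.04); 3−1 = (70, -120, +0.01).
Determinant of the coordinate differences = 45·(-120) − 70·(-15) = -4350.
∂h/∂x = [(-0.04)·(-120) − (+0.01)·(-15)] / -4350 = -0.001138
∂h/∂y = [45·(+0.01) − 70·(-0.04)] / -4350 = -0.0007471
|∇h| = √(-0.001138² + -0.0007471²) = 0.001361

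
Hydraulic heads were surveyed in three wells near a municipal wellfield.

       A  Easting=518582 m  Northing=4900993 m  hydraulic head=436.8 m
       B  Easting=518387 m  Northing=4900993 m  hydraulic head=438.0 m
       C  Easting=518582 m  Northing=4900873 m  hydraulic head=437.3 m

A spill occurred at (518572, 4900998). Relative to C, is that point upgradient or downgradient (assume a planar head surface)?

downgradient

∂h/∂x = (438.0 − 436.8) / (518387 − 518582) = -0.006154
∂h/∂y = (437.3 − 436.8) / (4900873 − 4900993) = -0.004167
Head at (518572, 4900998) = 436.8 + (-0.006154)·(-10) + (-0.004167)·(5) = 436.84 m.
That is lower than the 437.3 m at C, so the point is downgradient.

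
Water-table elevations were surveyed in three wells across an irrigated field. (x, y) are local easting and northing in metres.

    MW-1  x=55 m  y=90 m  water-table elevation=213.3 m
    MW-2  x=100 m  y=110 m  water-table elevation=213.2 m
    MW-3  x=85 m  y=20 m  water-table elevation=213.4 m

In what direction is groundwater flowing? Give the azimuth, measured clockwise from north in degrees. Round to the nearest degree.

034°

Differences from MW-1: to MW-2 (Δx, Δy, Δh) = (45, 20, -0.1); to MW-3 = (30, -70, +0.1).
Solve a·Δx + b·Δy = Δh: det = 45·(-70) − 30·20 = -3750.
∂h/∂x = [(-0.1)·(-70) − (+0.1)·20] / -3750 = -0.001333
∂h/∂y = [45·(+0.1) − 30·(-0.1)] / -3750 = -0.002000
Flow direction (−∇h) has components (+0.001333 E, +0.002000 N).
Azimuth = atan2(E, N) = atan2(+0.001333, +0.002000) = 33.7° ≈ 034°.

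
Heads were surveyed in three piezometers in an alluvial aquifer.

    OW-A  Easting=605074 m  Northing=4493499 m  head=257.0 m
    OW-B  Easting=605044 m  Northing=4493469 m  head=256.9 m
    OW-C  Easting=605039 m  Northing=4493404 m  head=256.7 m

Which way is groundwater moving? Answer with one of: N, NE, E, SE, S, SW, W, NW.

S

Taking OW-A as reference: OW-B−OW-A = (-30, -30, -0.1); OW-C−OW-A = (-35, -95, -0.3).
Determinant of the coordinate differences = (-30)·(-95) − (-35)·(-30) = 1800.
∂h/∂x = [(-0.1)·(-95) − (-0.3)·(-30)] / 1800 = +0.0002778
∂h/∂y = [(-30)·(-0.3) − (-35)·(-0.1)] / 1800 = +0.003056
Flow = −∇h = (-0.0002778 east, -0.003056 north), which points south.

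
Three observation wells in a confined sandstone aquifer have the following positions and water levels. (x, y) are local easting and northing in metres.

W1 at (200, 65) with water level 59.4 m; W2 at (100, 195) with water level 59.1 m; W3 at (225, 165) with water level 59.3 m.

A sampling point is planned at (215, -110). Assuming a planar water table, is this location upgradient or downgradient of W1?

upgradient

Differences from W1: to W2 (Δx, Δy, Δh) = (-100, 130, -0.3); to W3 = (25, 100, -0.1).
Solve a·Δx + b·Δy = Δh: det = (-100)·100 − 25·130 = -13250.
∂h/∂x = [(-0.3)·100 − (-0.1)·130] / -13250 = +0.001283
∂h/∂y = [(-100)·(-0.1) − 25·(-0.3)] / -13250 = -0.001321
Head at (215, -110) = 59.4 + (+0.001283)·(15) + (-0.001321)·(-175) = 59.65 m.
That is higher than the 59.4 m at W1, so the point is upgradient.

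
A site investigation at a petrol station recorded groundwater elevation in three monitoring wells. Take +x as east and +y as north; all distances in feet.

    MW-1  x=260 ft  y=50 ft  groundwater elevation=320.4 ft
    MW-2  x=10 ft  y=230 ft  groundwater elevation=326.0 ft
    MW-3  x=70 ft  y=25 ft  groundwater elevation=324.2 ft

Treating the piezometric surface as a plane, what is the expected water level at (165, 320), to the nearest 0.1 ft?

With h = a·x + b·y + c and MW-1 as origin, the differences give:
  (-250)·a + 180·b = +5.6
  (-190)·a + (-25)·b = +3.8
Eliminate b (×(-25) and ×180, subtract): 40450·a = -824.00 → a = ∂h/∂x = -0.02037
Back-substitute: b = ∂h/∂y = +0.002818.
h(165, 320) = 320.4 + (-0.02037)·(-95) + (+0.002818)·(270) = 320.4 +1.935 +0.761 = 323.096 ft.

323.1 ft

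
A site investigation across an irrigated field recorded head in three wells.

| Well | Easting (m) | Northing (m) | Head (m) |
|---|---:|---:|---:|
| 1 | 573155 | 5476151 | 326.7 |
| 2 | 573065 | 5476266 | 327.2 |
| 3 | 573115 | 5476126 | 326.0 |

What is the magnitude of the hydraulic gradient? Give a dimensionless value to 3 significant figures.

With h = a·x + b·y + c and 1 as origin, the differences give:
  (-90)·a + 115·b = +0.5
  (-40)·a + (-25)·b = -0.7
Eliminate b (×(-25) and ×115, subtract): 6850·a = 68.00 → a = ∂h/∂x = +0.009927
Back-substitute: b = ∂h/∂y = +0.01212.
|∇h| = √(0.009927² + 0.01212²) = 0.01567

0.0157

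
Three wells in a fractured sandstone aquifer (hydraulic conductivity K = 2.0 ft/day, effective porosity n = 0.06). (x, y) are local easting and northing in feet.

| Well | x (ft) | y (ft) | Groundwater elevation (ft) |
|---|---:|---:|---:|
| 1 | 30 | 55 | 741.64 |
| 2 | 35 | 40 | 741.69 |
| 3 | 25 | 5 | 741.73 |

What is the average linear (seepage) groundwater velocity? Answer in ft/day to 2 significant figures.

0.14 ft/day

Taking 1 as reference: 2−1 = (5, -15, +0.05); 3−1 = (-5, -50, +0.09).
Determinant of the coordinate differences = 5·(-50) − (-5)·(-15) = -325.
∂h/∂x = [(+0.05)·(-50) − (+0.09)·(-15)] / -325 = +0.003538
∂h/∂y = [5·(+0.09) − (-5)·(+0.05)] / -325 = -0.002154
|∇h| = √(0.003538² + -0.002154²) = 0.004142
Seepage velocity v = K·i/n = 2.0 × 0.004142 / 0.06 = 0.1381 ft/day.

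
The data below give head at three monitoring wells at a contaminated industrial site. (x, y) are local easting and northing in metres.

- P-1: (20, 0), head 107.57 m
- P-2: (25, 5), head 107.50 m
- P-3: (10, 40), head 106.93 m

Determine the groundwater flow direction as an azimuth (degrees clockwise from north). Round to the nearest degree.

Taking P-1 as reference: P-2−P-1 = (5, 5, -0.07); P-3−P-1 = (-10, 40, -0.64).
Solve a·Δx + b·Δy = Δh: det = 5·40 − (-10)·5 = 250.
∂h/∂x = [(-0.07)·40 − (-0.64)·5] / 250 = +0.001600
∂h/∂y = [5·(-0.64) − (-10)·(-0.07)] / 250 = -0.01560
Flow direction (−∇h) has components (-0.001600 E, +0.01560 N).
Azimuth = atan2(E, N) = atan2(-0.001600, +0.01560) = 354.1° ≈ 354°.

354°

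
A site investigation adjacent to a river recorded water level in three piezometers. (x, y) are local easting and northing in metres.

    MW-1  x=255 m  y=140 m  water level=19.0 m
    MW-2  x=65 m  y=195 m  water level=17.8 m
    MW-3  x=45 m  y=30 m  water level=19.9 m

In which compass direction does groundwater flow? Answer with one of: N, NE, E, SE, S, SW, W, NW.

N

Differences from MW-1: to MW-2 (Δx, Δy, Δh) = (-190, 55, -1.2); to MW-3 = (-210, -110, +0.9).
Solve a·Δx + b·Δy = Δh: det = (-190)·(-110) − (-210)·55 = 32450.
∂h/∂x = [(-1.2)·(-110) − (+0.9)·55] / 32450 = +0.002542
∂h/∂y = [(-190)·(+0.9) − (-210)·(-1.2)] / 32450 = -0.01304
Flow = −∇h = (-0.002542 east, +0.01304 north), which points north.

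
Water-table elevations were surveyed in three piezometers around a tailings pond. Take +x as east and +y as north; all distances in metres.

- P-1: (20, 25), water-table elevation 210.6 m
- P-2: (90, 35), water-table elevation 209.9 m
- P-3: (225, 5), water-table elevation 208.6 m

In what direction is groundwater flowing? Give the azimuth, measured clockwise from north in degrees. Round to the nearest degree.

Differences from P-1: to P-2 (Δx, Δy, Δh) = (70, 10, -0.7); to P-3 = (205, -20, -2.0).
Determinant of the coordinate differences = 70·(-20) − 205·10 = -3450.
∂h/∂x = [(-0.7)·(-20) − (-2.0)·10] / -3450 = -0.009855
∂h/∂y = [70·(-2.0) − 205·(-0.7)] / -3450 = -0.001014
Flow direction (−∇h) has components (+0.009855 E, +0.001014 N).
Azimuth = atan2(E, N) = atan2(+0.009855, +0.001014) = 84.1° ≈ 084°.

084°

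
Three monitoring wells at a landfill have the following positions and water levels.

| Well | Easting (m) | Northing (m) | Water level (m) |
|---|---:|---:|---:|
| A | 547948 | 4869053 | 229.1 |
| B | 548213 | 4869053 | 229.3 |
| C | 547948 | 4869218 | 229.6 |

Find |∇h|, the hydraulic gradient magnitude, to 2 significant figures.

∂h/∂x = (229.3 − 229.1) / (548213 − 547948) = +0.0007547
∂h/∂y = (229.6 − 229.1) / (4869218 − 4869053) = +0.003030
|∇h| = √(0.0007547² + 0.003030²) = 0.003123

0.0031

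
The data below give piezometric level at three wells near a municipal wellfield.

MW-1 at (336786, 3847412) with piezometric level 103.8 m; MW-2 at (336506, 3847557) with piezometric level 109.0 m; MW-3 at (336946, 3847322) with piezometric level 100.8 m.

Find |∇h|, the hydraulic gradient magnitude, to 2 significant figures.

0.017

With h = a·x + b·y + c and MW-1 as origin, the differences give:
  (-280)·a + 145·b = +5.2
  160·a + (-90)·b = -3.0
Eliminate b (×(-90) and ×145, subtract): 2000·a = -33.00 → a = ∂h/∂x = -0.01650
Back-substitute: b = ∂h/∂y = +0.004000.
|∇h| = √(-0.01650² + 0.004000²) = 0.01698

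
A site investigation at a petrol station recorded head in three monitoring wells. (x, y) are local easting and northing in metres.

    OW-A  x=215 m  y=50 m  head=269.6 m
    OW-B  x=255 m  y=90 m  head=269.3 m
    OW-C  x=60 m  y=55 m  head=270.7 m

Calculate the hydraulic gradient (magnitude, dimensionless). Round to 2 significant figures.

Taking OW-A as reference: OW-B−OW-A = (40, 40, -0.3); OW-C−OW-A = (-155, 5, +1.1).
Solve a·Δx + b·Δy = Δh: det = 40·5 − (-155)·40 = 6400.
∂h/∂x = [(-0.3)·5 − (+1.1)·40] / 6400 = -0.007109
∂h/∂y = [40·(+1.1) − (-155)·(-0.3)] / 6400 = -0.0003906
|∇h| = √(-0.007109² + -0.0003906²) = 0.00712

0.0071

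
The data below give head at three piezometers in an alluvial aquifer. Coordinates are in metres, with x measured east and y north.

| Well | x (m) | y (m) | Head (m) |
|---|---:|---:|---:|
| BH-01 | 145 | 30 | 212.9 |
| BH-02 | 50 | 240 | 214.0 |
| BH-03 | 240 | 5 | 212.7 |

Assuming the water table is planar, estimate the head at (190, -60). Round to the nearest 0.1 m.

Differences from BH-01: to BH-02 (Δx, Δy, Δh) = (-95, 210, +1.1); to BH-03 = (95, -25, -0.2).
Determinant of the coordinate differences = (-95)·(-25) − 95·210 = -17575.
∂h/∂x = [(+1.1)·(-25) − (-0.2)·210] / -17575 = -0.0008250
∂h/∂y = [(-95)·(-0.2) − 95·(+1.1)] / -17575 = +0.004865
h(190, -60) = 212.9 + (-0.0008250)·(45) + (+0.004865)·(-90) = 212.9 -0.037 -0.438 = 212.425 m.

212.4 m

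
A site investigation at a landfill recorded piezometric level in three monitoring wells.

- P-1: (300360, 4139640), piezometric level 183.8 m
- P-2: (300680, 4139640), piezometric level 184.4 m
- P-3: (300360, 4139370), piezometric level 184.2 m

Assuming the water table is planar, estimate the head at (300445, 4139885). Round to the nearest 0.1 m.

183.6 m

∂h/∂x = (184.4 − 183.8) / (300680 − 300360) = +0.001875
∂h/∂y = (184.2 − 183.8) / (4139370 − 4139640) = -0.001481
h(300445, 4139885) = 183.8 + (+0.001875)·(85) + (-0.001481)·(245) = 183.8 +0.159 -0.363 = 183.596 m.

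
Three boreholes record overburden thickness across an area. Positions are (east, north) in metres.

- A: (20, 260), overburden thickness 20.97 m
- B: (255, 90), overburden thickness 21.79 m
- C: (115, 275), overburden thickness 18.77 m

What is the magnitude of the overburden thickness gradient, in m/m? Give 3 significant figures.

With d = a·x + b·y + c and A as origin, the differences give:
  235·a + (-170)·b = +0.82
  95·a + 15·b = -2.20
Eliminate b (×15 and ×(-170), subtract): 19675·a = -361.700 → a = ∂d/∂x = -0.01838
Back-substitute: b = ∂d/∂y = -0.03024.
|∇f| = √(-0.01838² + -0.03024²) = 0.03539 m/m

0.0354 m/m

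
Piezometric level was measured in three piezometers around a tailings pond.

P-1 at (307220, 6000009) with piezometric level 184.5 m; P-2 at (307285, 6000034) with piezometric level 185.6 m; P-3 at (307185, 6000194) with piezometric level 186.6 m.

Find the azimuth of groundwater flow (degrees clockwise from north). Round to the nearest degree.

Differences from P-1: to P-2 (Δx, Δy, Δh) = (65, 25, +1.1); to P-3 = (-35, 185, +2.1).
Determinant of the coordinate differences = 65·185 − (-35)·25 = 12900.
∂h/∂x = [(+1.1)·185 − (+2.1)·25] / 12900 = +0.01171
∂h/∂y = [65·(+2.1) − (-35)·(+1.1)] / 12900 = +0.01357
Flow direction (−∇h) has components (-0.01171 E, -0.01357 N).
Azimuth = atan2(E, N) = atan2(-0.01171, -0.01357) = 220.8° ≈ 221°.

221°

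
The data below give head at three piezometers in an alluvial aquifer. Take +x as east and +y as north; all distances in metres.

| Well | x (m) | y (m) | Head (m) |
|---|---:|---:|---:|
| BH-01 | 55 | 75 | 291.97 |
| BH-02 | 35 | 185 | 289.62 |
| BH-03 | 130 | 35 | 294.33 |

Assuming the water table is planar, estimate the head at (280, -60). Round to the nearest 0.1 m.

299.3 m

Differences from BH-01: to BH-02 (Δx, Δy, Δh) = (-20, 110, -2.35); to BH-03 = (75, -40, +2.36).
Determinant of the coordinate differences = (-20)·(-40) − 75·110 = -7450.
∂h/∂x = [(-2.35)·(-40) − (+2.36)·110] / -7450 = +0.02223
∂h/∂y = [(-20)·(+2.36) − 75·(-2.35)] / -7450 = -0.01732
h(280, -60) = 291.97 + (+0.02223)·(225) + (-0.01732)·(-135) = 291.97 +5.001 +2.338 = 299.310 m.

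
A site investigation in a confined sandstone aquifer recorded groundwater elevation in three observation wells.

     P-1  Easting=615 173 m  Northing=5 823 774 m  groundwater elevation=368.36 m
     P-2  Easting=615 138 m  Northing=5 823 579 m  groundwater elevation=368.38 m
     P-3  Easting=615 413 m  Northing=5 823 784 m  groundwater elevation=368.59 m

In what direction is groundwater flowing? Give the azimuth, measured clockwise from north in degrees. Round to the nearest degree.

286°

Differences from P-1: to P-2 (Δx, Δy, Δh) = (-35, -195, +0.02); to P-3 = (240, 10, +0.23).
Solve a·Δx + b·Δy = Δh: det = (-35)·10 − 240·(-195) = 46450.
∂h/∂x = [(+0.02)·10 − (+0.23)·(-195)] / 46450 = +0.0009699
∂h/∂y = [(-35)·(+0.23) − 240·(+0.02)] / 46450 = -0.0002766
Flow direction (−∇h) has components (-0.0009699 E, +0.0002766 N).
Azimuth = atan2(E, N) = atan2(-0.0009699, +0.0002766) = 285.9° ≈ 286°.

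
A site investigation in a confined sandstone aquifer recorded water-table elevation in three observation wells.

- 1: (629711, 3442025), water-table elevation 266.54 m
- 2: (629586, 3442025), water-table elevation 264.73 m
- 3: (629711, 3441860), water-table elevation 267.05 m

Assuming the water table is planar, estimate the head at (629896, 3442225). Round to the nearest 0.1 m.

268.6 m

∂h/∂x = (264.73 − 266.54) / (629586 − 629711) = +0.01448
∂h/∂y = (267.05 − 266.54) / (3441860 − 3442025) = -0.003091
h(629896, 3442225) = 266.54 + (+0.01448)·(185) + (-0.003091)·(200) = 266.54 +2.679 -0.618 = 268.601 m.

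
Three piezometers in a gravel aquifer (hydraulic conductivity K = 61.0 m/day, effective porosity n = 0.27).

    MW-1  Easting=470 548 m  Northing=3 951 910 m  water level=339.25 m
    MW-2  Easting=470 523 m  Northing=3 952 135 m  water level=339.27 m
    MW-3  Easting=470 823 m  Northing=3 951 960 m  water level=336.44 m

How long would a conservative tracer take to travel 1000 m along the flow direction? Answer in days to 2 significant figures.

With h = a·x + b·y + c and MW-1 as origin, the differences give:
  (-25)·a + 225·b = +0.02
  275·a + 50·b = -2.81
Eliminate b (×50 and ×225, subtract): -63125·a = 633.250 → a = ∂h/∂x = -0.01003
Back-substitute: b = ∂h/∂y = -0.001026.
|∇h| = √(-0.01003² + -0.001026²) = 0.01008
Seepage velocity v = K·i/n = 61.0 × 0.01008 / 0.27 = 2.277 m/day.
t = 1000 / 2.277 = 439.2 days.

440 days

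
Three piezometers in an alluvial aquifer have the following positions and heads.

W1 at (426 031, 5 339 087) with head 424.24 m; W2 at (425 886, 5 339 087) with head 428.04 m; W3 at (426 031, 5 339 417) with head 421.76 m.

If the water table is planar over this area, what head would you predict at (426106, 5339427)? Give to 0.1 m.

419.7 m

∂h/∂x = (428.04 − 424.24) / (425886 − 426031) = -0.02621
∂h/∂y = (421.76 − 424.24) / (5339417 − 5339087) = -0.007515
h(426106, 5339427) = 424.24 + (-0.02621)·(75) + (-0.007515)·(340) = 424.24 -1.966 -2.555 = 419.719 m.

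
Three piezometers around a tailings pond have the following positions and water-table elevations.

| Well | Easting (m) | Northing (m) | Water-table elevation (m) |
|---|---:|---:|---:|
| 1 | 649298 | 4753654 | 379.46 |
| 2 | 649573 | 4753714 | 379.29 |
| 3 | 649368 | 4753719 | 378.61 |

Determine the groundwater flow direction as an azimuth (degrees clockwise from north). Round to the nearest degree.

Taking 1 as reference: 2−1 = (275, 60, -0.17); 3−1 = (70, 65, -0.85).
Solve a·Δx + b·Δy = Δh: det = 275·65 − 70·60 = 13675.
∂h/∂x = [(-0.17)·65 − (-0.85)·60] / 13675 = +0.002921
∂h/∂y = [275·(-0.85) − 70·(-0.17)] / 13675 = -0.01622
Flow direction (−∇h) has components (-0.002921 E, +0.01622 N).
Azimuth = atan2(E, N) = atan2(-0.002921, +0.01622) = 349.8° ≈ 350°.

350°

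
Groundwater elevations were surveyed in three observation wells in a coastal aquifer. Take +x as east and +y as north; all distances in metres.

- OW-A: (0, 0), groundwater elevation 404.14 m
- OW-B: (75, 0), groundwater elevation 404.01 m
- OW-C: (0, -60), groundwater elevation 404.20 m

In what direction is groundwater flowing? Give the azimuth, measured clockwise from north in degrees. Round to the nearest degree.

∂h/∂x = (404.01 − 404.14) / (75 − 0) = -0.001733
∂h/∂y = (404.20 − 404.14) / (-60 − 0) = -0.001000
Flow direction (−∇h) has components (+0.001733 E, +0.001000 N).
Azimuth = atan2(E, N) = atan2(+0.001733, +0.001000) = 60.0° ≈ 060°.

060°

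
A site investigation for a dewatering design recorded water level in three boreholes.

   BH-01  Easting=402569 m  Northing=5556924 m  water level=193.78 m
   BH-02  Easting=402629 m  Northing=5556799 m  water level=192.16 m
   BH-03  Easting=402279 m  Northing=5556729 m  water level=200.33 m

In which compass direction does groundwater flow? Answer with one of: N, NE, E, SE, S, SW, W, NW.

E

Three-point gradient (reference BH-01): Δ to BH-02 = (60, -125, -1.62), Δ to BH-03 = (-290, -195, +6.55).
∂h/∂x = -0.02366, ∂h/∂y = +0.001602 (det = -47950).
Flow = −∇h = (+0.02366 east, -0.001602 north), which points east.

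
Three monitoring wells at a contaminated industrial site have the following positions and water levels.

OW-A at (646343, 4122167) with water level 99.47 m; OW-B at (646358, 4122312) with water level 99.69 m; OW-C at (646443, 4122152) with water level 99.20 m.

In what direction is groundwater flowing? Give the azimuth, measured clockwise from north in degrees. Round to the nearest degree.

Differences from OW-A: to OW-B (Δx, Δy, Δh) = (15, 145, +0.22); to OW-C = (100, -15, -0.27).
Solve a·Δx + b·Δy = Δh: det = 15·(-15) − 100·145 = -14725.
∂h/∂x = [(+0.22)·(-15) − (-0.27)·145] / -14725 = -0.002435
∂h/∂y = [15·(-0.27) − 100·(+0.22)] / -14725 = +0.001769
Flow direction (−∇h) has components (+0.002435 E, -0.001769 N).
Azimuth = atan2(E, N) = atan2(+0.002435, -0.001769) = 126.0° ≈ 126°.

126°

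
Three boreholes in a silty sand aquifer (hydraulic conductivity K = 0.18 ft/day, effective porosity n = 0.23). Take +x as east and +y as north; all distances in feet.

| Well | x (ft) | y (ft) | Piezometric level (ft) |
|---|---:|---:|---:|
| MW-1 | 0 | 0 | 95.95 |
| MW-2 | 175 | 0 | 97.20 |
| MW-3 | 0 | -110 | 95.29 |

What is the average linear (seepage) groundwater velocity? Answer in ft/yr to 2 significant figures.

∂h/∂x = (97.20 − 95.95) / (175 − 0) = +0.007143
∂h/∂y = (95.29 − 95.95) / (-110 − 0) = +0.006000
|∇h| = √(0.007143² + 0.006000²) = 0.009329
Seepage velocity v = K·i/n = 0.18 × 0.009329 / 0.23 = 0.007301 ft/day = 2.667 ft/yr.

2.7 ft/yr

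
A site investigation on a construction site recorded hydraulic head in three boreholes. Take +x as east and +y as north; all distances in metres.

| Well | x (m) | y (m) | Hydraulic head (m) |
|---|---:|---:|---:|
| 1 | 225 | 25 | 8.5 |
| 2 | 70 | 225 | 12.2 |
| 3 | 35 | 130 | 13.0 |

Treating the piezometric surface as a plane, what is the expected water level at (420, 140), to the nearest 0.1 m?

Differences from 1: to 2 (Δx, Δy, Δh) = (-155, 200, +3.7); to 3 = (-190, 105, +4.5).
Solve a·Δx + b·Δy = Δh: det = (-155)·105 − (-190)·200 = 21725.
∂h/∂x = [(+3.7)·105 − (+4.5)·200] / 21725 = -0.02354
∂h/∂y = [(-155)·(+4.5) − (-190)·(+3.7)] / 21725 = +0.0002532
h(420, 140) = 8.5 + (-0.02354)·(195) + (+0.0002532)·(115) = 8.5 -4.591 +0.029 = 3.938 m.

3.9 m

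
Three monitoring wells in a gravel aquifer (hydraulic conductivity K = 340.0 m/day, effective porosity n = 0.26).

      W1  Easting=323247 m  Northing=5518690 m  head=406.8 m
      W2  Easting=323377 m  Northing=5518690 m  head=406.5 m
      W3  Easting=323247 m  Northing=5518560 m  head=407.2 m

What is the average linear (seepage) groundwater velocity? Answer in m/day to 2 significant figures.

∂h/∂x = (406.5 − 406.8) / (323377 − 323247) = -0.002308
∂h/∂y = (407.2 − 406.8) / (5518560 − 5518690) = -0.003077
|∇h| = √(-0.002308² + -0.003077²) = 0.003846
Seepage velocity v = K·i/n = 340.0 × 0.003846 / 0.26 = 5.029 m/day.

5.0 m/day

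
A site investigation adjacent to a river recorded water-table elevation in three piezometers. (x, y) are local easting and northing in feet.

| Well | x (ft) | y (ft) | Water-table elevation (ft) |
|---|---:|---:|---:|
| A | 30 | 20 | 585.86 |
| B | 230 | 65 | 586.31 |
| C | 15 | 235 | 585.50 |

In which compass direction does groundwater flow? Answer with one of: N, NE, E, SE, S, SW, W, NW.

NW

With h = a·x + b·y + c and A as origin, the differences give:
  200·a + 45·b = +0.45
  (-15)·a + 215·b = -0.36
Eliminate b (×215 and ×45, subtract): 43675·a = 112.950 → a = ∂h/∂x = +0.002586
Back-substitute: b = ∂h/∂y = -0.001494.
Flow = −∇h = (-0.002586 east, +0.001494 north), which points northwest.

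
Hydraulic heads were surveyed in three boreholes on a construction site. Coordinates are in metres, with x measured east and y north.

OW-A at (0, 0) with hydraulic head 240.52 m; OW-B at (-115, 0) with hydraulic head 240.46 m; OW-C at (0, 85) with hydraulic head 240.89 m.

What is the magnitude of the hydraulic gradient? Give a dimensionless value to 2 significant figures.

0.0044

∂h/∂x = (240.46 − 240.52) / (-115 − 0) = +0.0005217
∂h/∂y = (240.89 − 240.52) / (85 − 0) = +0.004353
|∇h| = √(0.0005217² + 0.004353²) = 0.004384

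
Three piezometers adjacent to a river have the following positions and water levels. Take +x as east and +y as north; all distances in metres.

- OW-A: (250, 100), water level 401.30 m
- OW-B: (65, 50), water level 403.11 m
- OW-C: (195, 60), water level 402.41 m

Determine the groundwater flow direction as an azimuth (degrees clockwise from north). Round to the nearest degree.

Differences from OW-A: to OW-B (Δx, Δy, Δh) = (-185, -50, +1.81); to OW-C = (-55, -40, +1.11).
Solve a·Δx + b·Δy = Δh: det = (-185)·(-40) − (-55)·(-50) = 4650.
∂h/∂x = [(+1.81)·(-40) − (+1.11)·(-50)] / 4650 = -0.003634
∂h/∂y = [(-185)·(+1.11) − (-55)·(+1.81)] / 4650 = -0.02275
Flow direction (−∇h) has components (+0.003634 E, +0.02275 N).
Azimuth = atan2(E, N) = atan2(+0.003634, +0.02275) = 9.1° ≈ 009°.

009°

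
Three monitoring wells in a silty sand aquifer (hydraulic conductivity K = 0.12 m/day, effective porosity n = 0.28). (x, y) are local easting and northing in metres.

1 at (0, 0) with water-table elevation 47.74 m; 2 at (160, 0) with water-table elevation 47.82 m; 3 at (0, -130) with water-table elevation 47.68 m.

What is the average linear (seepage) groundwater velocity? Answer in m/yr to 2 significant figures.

∂h/∂x = (47.82 − 47.74) / (160 − 0) = +0.0005000
∂h/∂y = (47.68 − 47.74) / (-130 − 0) = +0.0004615
|∇h| = √(0.0005000² + 0.0004615²) = 0.0006804
Seepage velocity v = K·i/n = 0.12 × 0.0006804 / 0.28 = 0.0002916 m/day = 0.1065 m/yr.

0.11 m/yr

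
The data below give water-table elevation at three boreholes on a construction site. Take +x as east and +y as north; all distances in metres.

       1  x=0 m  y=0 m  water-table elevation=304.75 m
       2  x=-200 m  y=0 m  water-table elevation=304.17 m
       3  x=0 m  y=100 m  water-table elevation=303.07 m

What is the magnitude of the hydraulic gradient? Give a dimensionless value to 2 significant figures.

∂h/∂x = (304.17 − 304.75) / (-200 − 0) = +0.002900
∂h/∂y = (303.07 − 304.75) / (100 − 0) = -0.01680
|∇h| = √(0.002900² + -0.01680²) = 0.01705

0.017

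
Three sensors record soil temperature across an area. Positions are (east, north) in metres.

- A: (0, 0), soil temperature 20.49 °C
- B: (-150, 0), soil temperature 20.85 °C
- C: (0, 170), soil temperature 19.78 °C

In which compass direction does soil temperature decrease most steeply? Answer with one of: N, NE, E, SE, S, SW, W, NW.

NE

∂T/∂x = (20.85 − 20.49) / (-150 − 0) = -0.002400
∂T/∂y = (19.78 − 20.49) / (170 − 0) = -0.004176
Steepest decrease is along −∇f = (+0.002400 E, +0.004176 N) → northeast.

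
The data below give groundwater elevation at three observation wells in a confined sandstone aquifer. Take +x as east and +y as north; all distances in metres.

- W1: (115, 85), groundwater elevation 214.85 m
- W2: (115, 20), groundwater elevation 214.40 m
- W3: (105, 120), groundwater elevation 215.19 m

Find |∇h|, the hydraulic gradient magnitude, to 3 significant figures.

0.0120

Taking W1 as reference: W2−W1 = (0, -65, -0.45); W3−W1 = (-10, 35, +0.34).
Determinant of the coordinate differences = 0·35 − (-10)·(-65) = -650.
∂h/∂x = [(-0.45)·35 − (+0.34)·(-65)] / -650 = -0.009769
∂h/∂y = [0·(+0.34) − (-10)·(-0.45)] / -650 = +0.006923
|∇h| = √(-0.009769² + 0.006923²) = 0.01197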